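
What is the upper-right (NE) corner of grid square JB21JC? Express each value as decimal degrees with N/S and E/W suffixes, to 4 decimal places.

78.8750° S, 4.8333° E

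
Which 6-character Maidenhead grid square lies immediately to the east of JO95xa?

Longitude subsquare x = 23; +1 → 24, wraps to 0 = a, carry into square.
Longitude square 9; +1 → 10, wraps to 0, carry into field.
Longitude field J = 9; +1 → 10 = K.
The latitude characters are unchanged.

KO05aa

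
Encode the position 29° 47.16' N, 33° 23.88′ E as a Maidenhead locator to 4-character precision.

KL69

Offset from 180°W / 90°S: lon 213.40°, lat 119.79°.
Field: 213.40/20 → 10 → K, 119.79/10 → 11 → L; chars KL.
Square: 13.40/2 → 6, 9.79/1 → 9; chars 69.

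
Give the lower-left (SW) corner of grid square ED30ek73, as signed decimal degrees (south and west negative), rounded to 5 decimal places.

Field E=4, D=3: +4·20° lon, +3·10° lat → SW at lon -100°, lat -60°.
Square 3, 0: +3·2° lon, +0·1° lat → SW at lon -94°, lat -60°.
Subsquare e=4, k=10: +4·0.0833333° lon, +10·0.0416667° lat → SW at lon -93.6667°, lat -59.5833°.
Extended square 7, 3: +7·0.00833333° lon, +3·0.00416667° lat → SW at lon -93.6083°, lat -59.5708°.
latitude -59.57083, longitude -93.60833.

-59.57083, -93.60833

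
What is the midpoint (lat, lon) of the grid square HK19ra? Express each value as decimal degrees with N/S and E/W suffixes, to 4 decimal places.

19.0208° N, 36.5417° W

Field H=7, K=10: +7·20° lon, +10·10° lat → SW at lon -40°, lat 10°.
Square 1, 9: +1·2° lon, +9·1° lat → SW at lon -38°, lat 19°.
Subsquare r=17, a=0: +17·0.0833333° lon, +0·0.0416667° lat → SW at lon -36.5833°, lat 19°.
Cell spans 0.0833333° lon × 0.0416667° lat. Centre is SW corner plus half of each.
latitude 19.0208° N, longitude 36.5417° W.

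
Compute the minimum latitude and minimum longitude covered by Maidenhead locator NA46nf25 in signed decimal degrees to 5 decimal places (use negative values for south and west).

Field N=13, A=0: +13·20° lon, +0·10° lat → SW at lon 80°, lat -90°.
Square 4, 6: +4·2° lon, +6·1° lat → SW at lon 88°, lat -84°.
Subsquare n=13, f=5: +13·0.0833333° lon, +5·0.0416667° lat → SW at lon 89.0833°, lat -83.7917°.
Extended square 2, 5: +2·0.00833333° lon, +5·0.00416667° lat → SW at lon 89.1°, lat -83.7708°.
latitude -83.77083, longitude 89.10000.

-83.77083, 89.10000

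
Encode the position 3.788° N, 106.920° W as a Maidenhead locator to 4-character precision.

DJ63

Shift to the Maidenhead origin (180°W, 90°S): lon 73.08, lat 93.79.
Field: 73.08/20 → 3 → D, 93.79/10 → 9 → J; chars DJ.
Square: 13.08/2 → 6, 3.79/1 → 3; chars 63.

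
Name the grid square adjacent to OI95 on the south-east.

PI04

Longitude square 9; +1 → 10, wraps to 0, carry into field.
Longitude field O = 14; +1 → 15 = P.
Latitude square 5; −1 → 4.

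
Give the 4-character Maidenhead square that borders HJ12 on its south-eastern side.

Longitude square 1; +1 → 2.
Latitude square 2; −1 → 1.

HJ21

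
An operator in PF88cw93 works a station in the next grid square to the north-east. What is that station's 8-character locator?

Longitude extended square 9; +1 → 10, wraps to 0, carry into subsquare.
Longitude subsquare c = 2; +1 → 3 = d.
Latitude extended square 3; +1 → 4.

PF88dw04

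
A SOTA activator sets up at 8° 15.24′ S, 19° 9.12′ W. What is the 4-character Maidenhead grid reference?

II01

Offset from 180°W / 90°S: lon 160.85°, lat 81.75°.
Field (20°×10°, letters A–R): lon ⌊160.85/20⌋ = 8 → I; lat ⌊81.75/10⌋ = 8 → I.
Square (2°×1°, digits 0–9): lon ⌊0.85/2⌋ = 0; lat ⌊1.75/1⌋ = 1.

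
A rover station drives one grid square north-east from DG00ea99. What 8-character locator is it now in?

DG00fb00

Longitude extended square 9; +1 → 10, wraps to 0, carry into subsquare.
Longitude subsquare e = 4; +1 → 5 = f.
Latitude extended square 9; +1 → 10, wraps to 0, carry into subsquare.
Latitude subsquare a = 0; +1 → 1 = b.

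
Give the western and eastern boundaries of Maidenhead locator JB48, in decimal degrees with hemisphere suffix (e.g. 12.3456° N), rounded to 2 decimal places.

Field J=9, B=1: +9·20° lon, +1·10° lat → SW at lon 0°, lat -80°.
Square 4, 8: +4·2° lon, +8·1° lat → SW at lon 8°, lat -72°.
Cell spans 2° lon × 1° lat.
west 8.00° E, east 10.00° E.

8.00° E, 10.00° E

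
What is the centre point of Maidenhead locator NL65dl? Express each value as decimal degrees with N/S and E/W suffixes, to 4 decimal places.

Field N=13, L=11: +13·20° lon, +11·10° lat → SW at lon 80°, lat 20°.
Square 6, 5: +6·2° lon, +5·1° lat → SW at lon 92°, lat 25°.
Subsquare d=3, l=11: +3·0.0833333° lon, +11·0.0416667° lat → SW at lon 92.25°, lat 25.4583°.
Cell spans 0.0833333° lon × 0.0416667° lat. Centre is SW corner plus half of each.
latitude 25.4792° N, longitude 92.2917° E.

25.4792° N, 92.2917° E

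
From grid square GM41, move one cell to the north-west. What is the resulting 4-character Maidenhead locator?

Longitude square 4; −1 → 3.
Latitude square 1; +1 → 2.

GM32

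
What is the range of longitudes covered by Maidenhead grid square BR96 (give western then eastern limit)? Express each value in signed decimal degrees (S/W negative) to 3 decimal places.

-142.000, -140.000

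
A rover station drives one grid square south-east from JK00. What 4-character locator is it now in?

JJ19

Longitude square 0; +1 → 1.
Latitude square 0; −1 → -1, wraps to 9, carry into field.
Latitude field K = 10; −1 → 9 = J.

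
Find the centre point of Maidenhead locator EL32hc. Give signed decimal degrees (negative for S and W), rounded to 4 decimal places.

22.1042, -93.3750

Field E=4, L=11: +4·20° lon, +11·10° lat → SW at lon -100°, lat 20°.
Square 3, 2: +3·2° lon, +2·1° lat → SW at lon -94°, lat 22°.
Subsquare h=7, c=2: +7·0.0833333° lon, +2·0.0416667° lat → SW at lon -93.4167°, lat 22.0833°.
Cell spans 0.0833333° lon × 0.0416667° lat. Centre is SW corner plus half of each.
latitude 22.1042, longitude -93.3750.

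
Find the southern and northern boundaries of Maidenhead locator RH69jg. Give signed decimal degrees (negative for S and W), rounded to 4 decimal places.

-10.7500, -10.7083

Field R=17, H=7: +17·20° lon, +7·10° lat → SW at lon 160°, lat -20°.
Square 6, 9: +6·2° lon, +9·1° lat → SW at lon 172°, lat -11°.
Subsquare j=9, g=6: +9·0.0833333° lon, +6·0.0416667° lat → SW at lon 172.75°, lat -10.75°.
Cell spans 0.0833333° lon × 0.0416667° lat.
south -10.7500, north -10.7083.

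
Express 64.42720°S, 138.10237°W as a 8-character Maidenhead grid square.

CC05wn77

Shift to the Maidenhead origin (180°W, 90°S): lon 41.89763, lat 25.57280.
Field: lon ⌊41.89763/20⌋ = 2 → C; lat ⌊25.57280/10⌋ = 2 → C.
Square: lon ⌊1.89763/2⌋ = 0; lat ⌊5.57280/1⌋ = 5.
Subsquare: lon ⌊1.89763/0.0833333⌋ = 22 → w; lat ⌊0.57280/0.0416667⌋ = 13 → n.
Extended square: lon ⌊0.06430/0.00833333⌋ = 7; lat ⌊0.03113/0.00416667⌋ = 7.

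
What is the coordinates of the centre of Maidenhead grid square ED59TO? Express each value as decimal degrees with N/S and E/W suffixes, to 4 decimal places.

Field E=4, D=3: +4·20° lon, +3·10° lat → SW at lon -100°, lat -60°.
Square 5, 9: +5·2° lon, +9·1° lat → SW at lon -90°, lat -51°.
Subsquare t=19, o=14: +19·0.0833333° lon, +14·0.0416667° lat → SW at lon -88.4167°, lat -50.4167°.
Cell spans 0.0833333° lon × 0.0416667° lat. Centre is SW corner plus half of each.
latitude 50.3958° S, longitude 88.3750° W.

50.3958° S, 88.3750° W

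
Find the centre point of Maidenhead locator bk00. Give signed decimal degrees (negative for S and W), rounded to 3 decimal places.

Field B=1, K=10: +1·20° lon, +10·10° lat → SW at lon -160°, lat 10°.
Square 0, 0: +0·2° lon, +0·1° lat → SW at lon -160°, lat 10°.
Cell spans 2° lon × 1° lat. Centre is SW corner plus half of each.
latitude 10.500, longitude -159.000.

10.500, -159.000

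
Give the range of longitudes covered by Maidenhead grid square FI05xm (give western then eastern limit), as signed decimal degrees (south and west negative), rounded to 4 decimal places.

-78.0833, -78.0000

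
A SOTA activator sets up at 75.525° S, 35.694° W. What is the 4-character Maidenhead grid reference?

HB24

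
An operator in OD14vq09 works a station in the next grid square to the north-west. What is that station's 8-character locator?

OD14ur90

Longitude extended square 0; −1 → -1, wraps to 9, carry into subsquare.
Longitude subsquare v = 21; −1 → 20 = u.
Latitude extended square 9; +1 → 10, wraps to 0, carry into subsquare.
Latitude subsquare q = 16; +1 → 17 = r.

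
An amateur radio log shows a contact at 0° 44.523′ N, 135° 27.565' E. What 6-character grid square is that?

PJ70rr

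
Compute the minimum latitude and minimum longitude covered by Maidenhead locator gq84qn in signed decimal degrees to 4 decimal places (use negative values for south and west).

Field G=6, Q=16: +6·20° lon, +16·10° lat → SW at lon -60°, lat 70°.
Square 8, 4: +8·2° lon, +4·1° lat → SW at lon -44°, lat 74°.
Subsquare q=16, n=13: +16·0.0833333° lon, +13·0.0416667° lat → SW at lon -42.6667°, lat 74.5417°.
latitude 74.5417, longitude -42.6667.

74.5417, -42.6667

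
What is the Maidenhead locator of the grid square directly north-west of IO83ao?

IO73xp

Longitude subsquare a = 0; −1 → -1, wraps to 23 = x, carry into square.
Longitude square 8; −1 → 7.
Latitude subsquare o = 14; +1 → 15 = p.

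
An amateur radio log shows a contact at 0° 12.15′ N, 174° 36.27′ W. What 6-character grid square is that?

Add 180° to longitude and 90° to latitude: 5.3955, 90.2025.
Field (20°×10°, letters A–R): lon ⌊5.3955/20⌋ = 0 → A; lat ⌊90.2025/10⌋ = 9 → J.
Square (2°×1°, digits 0–9): lon ⌊5.3955/2⌋ = 2; lat ⌊0.2025/1⌋ = 0.
Subsquare (5′×2.5′, letters a–x): lon ⌊1.3955/0.0833333⌋ = 16 → q; lat ⌊0.2025/0.0416667⌋ = 4 → e.

AJ20qe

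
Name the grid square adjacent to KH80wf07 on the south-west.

Longitude extended square 0; −1 → -1, wraps to 9, carry into subsquare.
Longitude subsquare w = 22; −1 → 21 = v.
Latitude extended square 7; −1 → 6.

KH80vf96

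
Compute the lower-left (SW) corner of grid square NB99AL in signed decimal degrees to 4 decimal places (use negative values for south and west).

-70.5417, 98.0000

Field N=13, B=1: +13·20° lon, +1·10° lat → SW at lon 80°, lat -80°.
Square 9, 9: +9·2° lon, +9·1° lat → SW at lon 98°, lat -71°.
Subsquare a=0, l=11: +0·0.0833333° lon, +11·0.0416667° lat → SW at lon 98°, lat -70.5417°.
latitude -70.5417, longitude 98.0000.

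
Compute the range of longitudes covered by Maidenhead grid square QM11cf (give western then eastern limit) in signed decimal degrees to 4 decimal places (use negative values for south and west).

Field Q=16, M=12: +16·20° lon, +12·10° lat → SW at lon 140°, lat 30°.
Square 1, 1: +1·2° lon, +1·1° lat → SW at lon 142°, lat 31°.
Subsquare c=2, f=5: +2·0.0833333° lon, +5·0.0416667° lat → SW at lon 142.167°, lat 31.2083°.
Cell spans 0.0833333° lon × 0.0416667° lat.
west 142.1667, east 142.2500.

142.1667, 142.2500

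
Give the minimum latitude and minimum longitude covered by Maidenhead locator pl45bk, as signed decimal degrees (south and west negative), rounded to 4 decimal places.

25.4167, 128.0833

Field P=15, L=11: +15·20° lon, +11·10° lat → SW at lon 120°, lat 20°.
Square 4, 5: +4·2° lon, +5·1° lat → SW at lon 128°, lat 25°.
Subsquare b=1, k=10: +1·0.0833333° lon, +10·0.0416667° lat → SW at lon 128.083°, lat 25.4167°.
latitude 25.4167, longitude 128.0833.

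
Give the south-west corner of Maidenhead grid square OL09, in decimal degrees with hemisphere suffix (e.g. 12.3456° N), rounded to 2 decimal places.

Field O=14, L=11: +14·20° lon, +11·10° lat → SW at lon 100°, lat 20°.
Square 0, 9: +0·2° lon, +9·1° lat → SW at lon 100°, lat 29°.
latitude 29.00° N, longitude 100.00° E.

29.00° N, 100.00° E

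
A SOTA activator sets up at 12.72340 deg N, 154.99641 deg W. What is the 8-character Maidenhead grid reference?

BK22mr03

Shift to the Maidenhead origin (180°W, 90°S): lon 25.00359, lat 102.72340.
Field (20°×10°, letters A–R): 25.00359/20 → 1 → B, 102.72340/10 → 10 → K; chars BK.
Square (2°×1°, digits 0–9): 5.00359/2 → 2, 2.72340/1 → 2; chars 22.
Subsquare (5′×2.5′, letters a–x): 1.00359/0.0833333 → 12 → m, 0.72340/0.0416667 → 17 → r; chars mr.
Extended square (30″×15″, digits 0–9): 0.00359/0.00833333 → 0, 0.01507/0.00416667 → 3; chars 03.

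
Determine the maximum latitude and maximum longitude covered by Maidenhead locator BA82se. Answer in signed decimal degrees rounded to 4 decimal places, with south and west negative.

-87.7917, -142.4167

Field B=1, A=0: +1·20° lon, +0·10° lat → SW at lon -160°, lat -90°.
Square 8, 2: +8·2° lon, +2·1° lat → SW at lon -144°, lat -88°.
Subsquare s=18, e=4: +18·0.0833333° lon, +4·0.0416667° lat → SW at lon -142.5°, lat -87.8333°.
Cell spans 0.0833333° lon × 0.0416667° lat. NE corner is SW corner plus one full cell.
latitude -87.7917, longitude -142.4167.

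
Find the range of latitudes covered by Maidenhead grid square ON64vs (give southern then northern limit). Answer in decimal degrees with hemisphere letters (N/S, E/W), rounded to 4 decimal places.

44.7500° N, 44.7917° N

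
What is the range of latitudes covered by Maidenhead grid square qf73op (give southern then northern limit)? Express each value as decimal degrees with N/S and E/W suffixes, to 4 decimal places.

36.3750° S, 36.3333° S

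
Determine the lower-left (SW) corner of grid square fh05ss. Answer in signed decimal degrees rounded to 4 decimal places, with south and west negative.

-14.2500, -78.5000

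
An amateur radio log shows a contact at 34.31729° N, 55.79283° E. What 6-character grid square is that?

LM74vh

Shift to the Maidenhead origin (180°W, 90°S): lon 235.7928, lat 124.3173.
Field: lon ⌊235.7928/20⌋ = 11 → L; lat ⌊124.3173/10⌋ = 12 → M.
Square: lon ⌊15.7928/2⌋ = 7; lat ⌊4.3173/1⌋ = 4.
Subsquare: lon ⌊1.7928/0.0833333⌋ = 21 → v; lat ⌊0.3173/0.0416667⌋ = 7 → h.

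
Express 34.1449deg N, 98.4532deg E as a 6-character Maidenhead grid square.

Offset from 180°W / 90°S: lon 278.4532°, lat 124.1449°.
Field: 278.4532/20 → 13 → N, 124.1449/10 → 12 → M; chars NM.
Square: 18.4532/2 → 9, 4.1449/1 → 4; chars 94.
Subsquare: 0.4532/0.0833333 → 5 → f, 0.1449/0.0416667 → 3 → d; chars fd.

NM94fd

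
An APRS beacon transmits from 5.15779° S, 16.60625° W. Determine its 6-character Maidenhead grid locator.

II14qu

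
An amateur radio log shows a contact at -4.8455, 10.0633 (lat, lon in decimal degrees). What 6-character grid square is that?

JI55ad

Add 180° to longitude and 90° to latitude: 190.0633, 85.1545.
Field (20°×10°, letters A–R): 190.0633/20 → 9 → J, 85.1545/10 → 8 → I; chars JI.
Square (2°×1°, digits 0–9): 10.0633/2 → 5, 5.1545/1 → 5; chars 55.
Subsquare (5′×2.5′, letters a–x): 0.0633/0.0833333 → 0 → a, 0.1545/0.0416667 → 3 → d; chars ad.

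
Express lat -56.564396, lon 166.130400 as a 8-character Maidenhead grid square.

RD33bk54

Add 180° to longitude and 90° to latitude: 346.13040, 33.43560.
Field: lon ⌊346.13040/20⌋ = 17 → R; lat ⌊33.43560/10⌋ = 3 → D.
Square: lon ⌊6.13040/2⌋ = 3; lat ⌊3.43560/1⌋ = 3.
Subsquare: lon ⌊0.13040/0.0833333⌋ = 1 → b; lat ⌊0.43560/0.0416667⌋ = 10 → k.
Extended square: lon ⌊0.04707/0.00833333⌋ = 5; lat ⌊0.01894/0.00416667⌋ = 4.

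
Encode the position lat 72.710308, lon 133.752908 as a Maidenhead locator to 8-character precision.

PQ62vr00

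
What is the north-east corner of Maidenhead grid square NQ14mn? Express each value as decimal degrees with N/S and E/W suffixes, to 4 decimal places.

74.5833° N, 83.0833° E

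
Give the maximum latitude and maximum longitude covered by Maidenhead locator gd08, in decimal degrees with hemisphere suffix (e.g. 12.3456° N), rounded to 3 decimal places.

Field G=6, D=3: +6·20° lon, +3·10° lat → SW at lon -60°, lat -60°.
Square 0, 8: +0·2° lon, +8·1° lat → SW at lon -60°, lat -52°.
Cell spans 2° lon × 1° lat. NE corner is SW corner plus one full cell.
latitude 51.000° S, longitude 58.000° W.

51.000° S, 58.000° W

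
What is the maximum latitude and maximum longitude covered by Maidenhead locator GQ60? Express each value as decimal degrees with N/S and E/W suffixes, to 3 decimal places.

71.000° N, 46.000° W

Field G=6, Q=16: +6·20° lon, +16·10° lat → SW at lon -60°, lat 70°.
Square 6, 0: +6·2° lon, +0·1° lat → SW at lon -48°, lat 70°.
Cell spans 2° lon × 1° lat. NE corner is SW corner plus one full cell.
latitude 71.000° N, longitude 46.000° W.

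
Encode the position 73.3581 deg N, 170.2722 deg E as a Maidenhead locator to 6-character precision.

RQ53di

Add 180° to longitude and 90° to latitude: 350.2722, 163.3581.
Field (20°×10°, letters A–R): lon ⌊350.2722/20⌋ = 17 → R; lat ⌊163.3581/10⌋ = 16 → Q.
Square (2°×1°, digits 0–9): lon ⌊10.2722/2⌋ = 5; lat ⌊3.3581/1⌋ = 3.
Subsquare (5′×2.5′, letters a–x): lon ⌊0.2722/0.0833333⌋ = 3 → d; lat ⌊0.3581/0.0416667⌋ = 8 → i.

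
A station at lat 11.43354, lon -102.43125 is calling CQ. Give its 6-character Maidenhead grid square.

DK81sk

Add 180° to longitude and 90° to latitude: 77.5687, 101.4335.
Field (20°×10°, letters A–R): lon ⌊77.5687/20⌋ = 3 → D; lat ⌊101.4335/10⌋ = 10 → K.
Square (2°×1°, digits 0–9): lon ⌊17.5687/2⌋ = 8; lat ⌊1.4335/1⌋ = 1.
Subsquare (5′×2.5′, letters a–x): lon ⌊1.5687/0.0833333⌋ = 18 → s; lat ⌊0.4335/0.0416667⌋ = 10 → k.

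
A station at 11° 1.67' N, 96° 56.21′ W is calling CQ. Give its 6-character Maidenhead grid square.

EK11ma

Shift to the Maidenhead origin (180°W, 90°S): lon 83.0632, lat 101.0278.
Field: lon ⌊83.0632/20⌋ = 4 → E; lat ⌊101.0278/10⌋ = 10 → K.
Square: lon ⌊3.0632/2⌋ = 1; lat ⌊1.0278/1⌋ = 1.
Subsquare: lon ⌊1.0632/0.0833333⌋ = 12 → m; lat ⌊0.0278/0.0416667⌋ = 0 → a.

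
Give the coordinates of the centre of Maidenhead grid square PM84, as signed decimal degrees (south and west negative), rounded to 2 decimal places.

Field P=15, M=12: +15·20° lon, +12·10° lat → SW at lon 120°, lat 30°.
Square 8, 4: +8·2° lon, +4·1° lat → SW at lon 136°, lat 34°.
Cell spans 2° lon × 1° lat. Centre is SW corner plus half of each.
latitude 34.50, longitude 137.00.

34.50, 137.00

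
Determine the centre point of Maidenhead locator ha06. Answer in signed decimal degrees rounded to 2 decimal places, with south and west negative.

Field H=7, A=0: +7·20° lon, +0·10° lat → SW at lon -40°, lat -90°.
Square 0, 6: +0·2° lon, +6·1° lat → SW at lon -40°, lat -84°.
Cell spans 2° lon × 1° lat. Centre is SW corner plus half of each.
latitude -83.50, longitude -39.00.

-83.50, -39.00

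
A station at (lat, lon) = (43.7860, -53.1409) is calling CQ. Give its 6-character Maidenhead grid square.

GN33ks

Shift to the Maidenhead origin (180°W, 90°S): lon 126.8591, lat 133.7860.
Field (20°×10°, letters A–R): 126.8591/20 → 6 → G, 133.7860/10 → 13 → N; chars GN.
Square (2°×1°, digits 0–9): 6.8591/2 → 3, 3.7860/1 → 3; chars 33.
Subsquare (5′×2.5′, letters a–x): 0.8591/0.0833333 → 10 → k, 0.7860/0.0416667 → 18 → s; chars ks.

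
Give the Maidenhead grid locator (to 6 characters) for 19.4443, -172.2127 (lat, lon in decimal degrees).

AK39vk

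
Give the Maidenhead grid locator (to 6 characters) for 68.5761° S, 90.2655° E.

Offset from 180°W / 90°S: lon 270.2655°, lat 21.4239°.
Field (20°×10°, letters A–R): 270.2655/20 → 13 → N, 21.4239/10 → 2 → C; chars NC.
Square (2°×1°, digits 0–9): 10.2655/2 → 5, 1.4239/1 → 1; chars 51.
Subsquare (5′×2.5′, letters a–x): 0.2655/0.0833333 → 3 → d, 0.4239/0.0416667 → 10 → k; chars dk.

NC51dk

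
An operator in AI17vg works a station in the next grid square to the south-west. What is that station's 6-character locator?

AI17uf

Longitude subsquare v = 21; −1 → 20 = u.
Latitude subsquare g = 6; −1 → 5 = f.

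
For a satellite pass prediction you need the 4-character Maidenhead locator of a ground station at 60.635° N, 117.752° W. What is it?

Shift to the Maidenhead origin (180°W, 90°S): lon 62.25, lat 150.63.
Field: 62.25/20 → 3 → D, 150.63/10 → 15 → P; chars DP.
Square: 2.25/2 → 1, 0.63/1 → 0; chars 10.

DP10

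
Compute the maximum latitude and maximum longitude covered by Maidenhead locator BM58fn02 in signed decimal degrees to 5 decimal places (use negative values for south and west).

Field B=1, M=12: +1·20° lon, +12·10° lat → SW at lon -160°, lat 30°.
Square 5, 8: +5·2° lon, +8·1° lat → SW at lon -150°, lat 38°.
Subsquare f=5, n=13: +5·0.0833333° lon, +13·0.0416667° lat → SW at lon -149.583°, lat 38.5417°.
Extended square 0, 2: +0·0.00833333° lon, +2·0.00416667° lat → SW at lon -149.583°, lat 38.55°.
Cell spans 0.00833333° lon × 0.00416667° lat. NE corner is SW corner plus one full cell.
latitude 38.55417, longitude -149.57500.

38.55417, -149.57500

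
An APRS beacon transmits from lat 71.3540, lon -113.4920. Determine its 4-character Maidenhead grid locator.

DQ31

Shift to the Maidenhead origin (180°W, 90°S): lon 66.51, lat 161.35.
Field: 66.51/20 → 3 → D, 161.35/10 → 16 → Q; chars DQ.
Square: 6.51/2 → 3, 1.35/1 → 1; chars 31.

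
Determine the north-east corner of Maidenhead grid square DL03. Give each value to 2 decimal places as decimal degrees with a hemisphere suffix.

24.00° N, 118.00° W

Field D=3, L=11: +3·20° lon, +11·10° lat → SW at lon -120°, lat 20°.
Square 0, 3: +0·2° lon, +3·1° lat → SW at lon -120°, lat 23°.
Cell spans 2° lon × 1° lat. NE corner is SW corner plus one full cell.
latitude 24.00° N, longitude 118.00° W.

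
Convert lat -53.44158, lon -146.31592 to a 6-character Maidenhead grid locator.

Shift to the Maidenhead origin (180°W, 90°S): lon 33.6841, lat 36.5584.
Field: 33.6841/20 → 1 → B, 36.5584/10 → 3 → D; chars BD.
Square: 13.6841/2 → 6, 6.5584/1 → 6; chars 66.
Subsquare: 1.6841/0.0833333 → 20 → u, 0.5584/0.0416667 → 13 → n; chars un.

BD66un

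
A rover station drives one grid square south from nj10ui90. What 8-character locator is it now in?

NJ10uh99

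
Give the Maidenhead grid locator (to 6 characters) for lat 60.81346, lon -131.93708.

CP40at

Add 180° to longitude and 90° to latitude: 48.0629, 150.8135.
Field: 48.0629/20 → 2 → C, 150.8135/10 → 15 → P; chars CP.
Square: 8.0629/2 → 4, 0.8135/1 → 0; chars 40.
Subsquare: 0.0629/0.0833333 → 0 → a, 0.8135/0.0416667 → 19 → t; chars at.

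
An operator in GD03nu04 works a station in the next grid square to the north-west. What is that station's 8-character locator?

GD03mu95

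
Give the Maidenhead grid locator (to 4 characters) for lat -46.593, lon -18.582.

IE03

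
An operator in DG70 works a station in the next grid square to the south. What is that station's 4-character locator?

DF79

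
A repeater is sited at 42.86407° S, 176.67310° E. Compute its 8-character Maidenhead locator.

Shift to the Maidenhead origin (180°W, 90°S): lon 356.67310, lat 47.13593.
Field (20°×10°, letters A–R): 356.67310/20 → 17 → R, 47.13593/10 → 4 → E; chars RE.
Square (2°×1°, digits 0–9): 16.67310/2 → 8, 7.13593/1 → 7; chars 87.
Subsquare (5′×2.5′, letters a–x): 0.67310/0.0833333 → 8 → i, 0.13593/0.0416667 → 3 → d; chars id.
Extended square (30″×15″, digits 0–9): 0.00643/0.00833333 → 0, 0.01093/0.00416667 → 2; chars 02.

RE87id02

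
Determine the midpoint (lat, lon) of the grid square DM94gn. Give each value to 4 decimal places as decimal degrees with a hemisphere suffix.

Field D=3, M=12: +3·20° lon, +12·10° lat → SW at lon -120°, lat 30°.
Square 9, 4: +9·2° lon, +4·1° lat → SW at lon -102°, lat 34°.
Subsquare g=6, n=13: +6·0.0833333° lon, +13·0.0416667° lat → SW at lon -101.5°, lat 34.5417°.
Cell spans 0.0833333° lon × 0.0416667° lat. Centre is SW corner plus half of each.
latitude 34.5625° N, longitude 101.4583° W.

34.5625° N, 101.4583° W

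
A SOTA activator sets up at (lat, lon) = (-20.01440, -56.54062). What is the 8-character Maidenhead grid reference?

GG19rx56

Add 180° to longitude and 90° to latitude: 123.45938, 69.98560.
Field: 123.45938/20 → 6 → G, 69.98560/10 → 6 → G; chars GG.
Square: 3.45938/2 → 1, 9.98560/1 → 9; chars 19.
Subsquare: 1.45938/0.0833333 → 17 → r, 0.98560/0.0416667 → 23 → x; chars rx.
Extended square: 0.04271/0.00833333 → 5, 0.02727/0.00416667 → 6; chars 56.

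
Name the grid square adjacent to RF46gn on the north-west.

RF46fo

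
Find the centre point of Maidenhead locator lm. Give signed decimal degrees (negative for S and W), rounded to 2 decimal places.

35.00, 50.00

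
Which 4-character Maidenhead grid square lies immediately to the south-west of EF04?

Longitude square 0; −1 → -1, wraps to 9, carry into field.
Longitude field E = 4; −1 → 3 = D.
Latitude square 4; −1 → 3.

DF93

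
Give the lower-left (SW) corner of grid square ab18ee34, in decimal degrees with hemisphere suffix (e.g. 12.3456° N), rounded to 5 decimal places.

Field A=0, B=1: +0·20° lon, +1·10° lat → SW at lon -180°, lat -80°.
Square 1, 8: +1·2° lon, +8·1° lat → SW at lon -178°, lat -72°.
Subsquare e=4, e=4: +4·0.0833333° lon, +4·0.0416667° lat → SW at lon -177.667°, lat -71.8333°.
Extended square 3, 4: +3·0.00833333° lon, +4·0.00416667° lat → SW at lon -177.642°, lat -71.8167°.
latitude 71.81667° S, longitude 177.64167° W.

71.81667° S, 177.64167° W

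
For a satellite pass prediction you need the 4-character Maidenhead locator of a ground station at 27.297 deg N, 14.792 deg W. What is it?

Add 180° to longitude and 90° to latitude: 165.21, 117.30.
Field: lon ⌊165.21/20⌋ = 8 → I; lat ⌊117.30/10⌋ = 11 → L.
Square: lon ⌊5.21/2⌋ = 2; lat ⌊7.30/1⌋ = 7.

IL27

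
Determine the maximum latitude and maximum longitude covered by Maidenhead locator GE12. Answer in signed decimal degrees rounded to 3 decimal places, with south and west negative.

Field G=6, E=4: +6·20° lon, +4·10° lat → SW at lon -60°, lat -50°.
Square 1, 2: +1·2° lon, +2·1° lat → SW at lon -58°, lat -48°.
Cell spans 2° lon × 1° lat. NE corner is SW corner plus one full cell.
latitude -47.000, longitude -56.000.

-47.000, -56.000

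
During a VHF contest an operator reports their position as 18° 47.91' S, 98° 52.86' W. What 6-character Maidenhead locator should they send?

Shift to the Maidenhead origin (180°W, 90°S): lon 81.1190, lat 71.2015.
Field (20°×10°, letters A–R): 81.1190/20 → 4 → E, 71.2015/10 → 7 → H; chars EH.
Square (2°×1°, digits 0–9): 1.1190/2 → 0, 1.2015/1 → 1; chars 01.
Subsquare (5′×2.5′, letters a–x): 1.1190/0.0833333 → 13 → n, 0.2015/0.0416667 → 4 → e; chars ne.

EH01ne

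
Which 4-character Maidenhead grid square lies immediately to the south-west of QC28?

QC17

Longitude square 2; −1 → 1.
Latitude square 8; −1 → 7.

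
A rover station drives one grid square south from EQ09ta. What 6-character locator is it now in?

EQ08tx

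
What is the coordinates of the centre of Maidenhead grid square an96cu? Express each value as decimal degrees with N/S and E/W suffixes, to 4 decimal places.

Field A=0, N=13: +0·20° lon, +13·10° lat → SW at lon -180°, lat 40°.
Square 9, 6: +9·2° lon, +6·1° lat → SW at lon -162°, lat 46°.
Subsquare c=2, u=20: +2·0.0833333° lon, +20·0.0416667° lat → SW at lon -161.833°, lat 46.8333°.
Cell spans 0.0833333° lon × 0.0416667° lat. Centre is SW corner plus half of each.
latitude 46.8542° N, longitude 161.7917° W.

46.8542° N, 161.7917° W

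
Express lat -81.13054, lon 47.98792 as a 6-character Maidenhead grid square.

LA38xu

Add 180° to longitude and 90° to latitude: 227.9879, 8.8695.
Field: 227.9879/20 → 11 → L, 8.8695/10 → 0 → A; chars LA.
Square: 7.9879/2 → 3, 8.8695/1 → 8; chars 38.
Subsquare: 1.9879/0.0833333 → 23 → x, 0.8695/0.0416667 → 20 → u; chars xu.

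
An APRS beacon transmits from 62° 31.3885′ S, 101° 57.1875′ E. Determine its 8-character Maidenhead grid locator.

OC07xl44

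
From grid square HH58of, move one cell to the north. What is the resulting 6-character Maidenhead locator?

HH58og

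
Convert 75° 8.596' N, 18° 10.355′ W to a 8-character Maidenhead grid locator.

IQ05vd94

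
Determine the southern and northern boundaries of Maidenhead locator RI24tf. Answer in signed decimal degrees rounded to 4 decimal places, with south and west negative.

Field R=17, I=8: +17·20° lon, +8·10° lat → SW at lon 160°, lat -10°.
Square 2, 4: +2·2° lon, +4·1° lat → SW at lon 164°, lat -6°.
Subsquare t=19, f=5: +19·0.0833333° lon, +5·0.0416667° lat → SW at lon 165.583°, lat -5.79167°.
Cell spans 0.0833333° lon × 0.0416667° lat.
south -5.7917, north -5.7500.

-5.7917, -5.7500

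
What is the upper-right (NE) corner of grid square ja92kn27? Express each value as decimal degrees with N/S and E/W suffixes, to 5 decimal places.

87.42500° S, 18.85833° E

Field J=9, A=0: +9·20° lon, +0·10° lat → SW at lon 0°, lat -90°.
Square 9, 2: +9·2° lon, +2·1° lat → SW at lon 18°, lat -88°.
Subsquare k=10, n=13: +10·0.0833333° lon, +13·0.0416667° lat → SW at lon 18.8333°, lat -87.4583°.
Extended square 2, 7: +2·0.00833333° lon, +7·0.00416667° lat → SW at lon 18.85°, lat -87.4292°.
Cell spans 0.00833333° lon × 0.00416667° lat. NE corner is SW corner plus one full cell.
latitude 87.42500° S, longitude 18.85833° E.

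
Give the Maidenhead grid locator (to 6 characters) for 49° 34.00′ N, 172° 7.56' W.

AN39wn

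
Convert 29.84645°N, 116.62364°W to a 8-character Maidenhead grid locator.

Add 180° to longitude and 90° to latitude: 63.37636, 119.84645.
Field (20°×10°, letters A–R): 63.37636/20 → 3 → D, 119.84645/10 → 11 → L; chars DL.
Square (2°×1°, digits 0–9): 3.37636/2 → 1, 9.84645/1 → 9; chars 19.
Subsquare (5′×2.5′, letters a–x): 1.37636/0.0833333 → 16 → q, 0.84645/0.0416667 → 20 → u; chars qu.
Extended square (30″×15″, digits 0–9): 0.04303/0.00833333 → 5, 0.01312/0.00416667 → 3; chars 53.

DL19qu53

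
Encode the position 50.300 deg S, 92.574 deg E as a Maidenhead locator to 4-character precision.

Add 180° to longitude and 90° to latitude: 272.57, 39.70.
Field: lon ⌊272.57/20⌋ = 13 → N; lat ⌊39.70/10⌋ = 3 → D.
Square: lon ⌊12.57/2⌋ = 6; lat ⌊9.70/1⌋ = 9.

ND69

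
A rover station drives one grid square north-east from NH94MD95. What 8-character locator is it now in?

Longitude extended square 9; +1 → 10, wraps to 0, carry into subsquare.
Longitude subsquare m = 12; +1 → 13 = n.
Latitude extended square 5; +1 → 6.

NH94nd06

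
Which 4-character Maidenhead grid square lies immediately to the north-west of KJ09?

JK90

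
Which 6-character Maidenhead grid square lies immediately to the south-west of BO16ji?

BO16ih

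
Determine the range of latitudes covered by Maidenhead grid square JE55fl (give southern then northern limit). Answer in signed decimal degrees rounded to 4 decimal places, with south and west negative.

Field J=9, E=4: +9·20° lon, +4·10° lat → SW at lon 0°, lat -50°.
Square 5, 5: +5·2° lon, +5·1° lat → SW at lon 10°, lat -45°.
Subsquare f=5, l=11: +5·0.0833333° lon, +11·0.0416667° lat → SW at lon 10.4167°, lat -44.5417°.
Cell spans 0.0833333° lon × 0.0416667° lat.
south -44.5417, north -44.5000.

-44.5417, -44.5000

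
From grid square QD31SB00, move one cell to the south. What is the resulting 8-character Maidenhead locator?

Latitude extended square 0; −1 → -1, wraps to 9, carry into subsquare.
Latitude subsquare b = 1; −1 → 0 = a.
The longitude characters are unchanged.

QD31sa09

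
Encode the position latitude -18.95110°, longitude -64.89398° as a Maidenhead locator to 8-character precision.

Add 180° to longitude and 90° to latitude: 115.10602, 71.04890.
Field: 115.10602/20 → 5 → F, 71.04890/10 → 7 → H; chars FH.
Square: 15.10602/2 → 7, 1.04890/1 → 1; chars 71.
Subsquare: 1.10602/0.0833333 → 13 → n, 0.04890/0.0416667 → 1 → b; chars nb.
Extended square: 0.02269/0.00833333 → 2, 0.00723/0.00416667 → 1; chars 21.

FH71nb21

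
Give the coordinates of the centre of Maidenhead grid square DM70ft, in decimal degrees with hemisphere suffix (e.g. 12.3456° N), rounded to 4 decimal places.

30.8125° N, 105.5417° W

Field D=3, M=12: +3·20° lon, +12·10° lat → SW at lon -120°, lat 30°.
Square 7, 0: +7·2° lon, +0·1° lat → SW at lon -106°, lat 30°.
Subsquare f=5, t=19: +5·0.0833333° lon, +19·0.0416667° lat → SW at lon -105.583°, lat 30.7917°.
Cell spans 0.0833333° lon × 0.0416667° lat. Centre is SW corner plus half of each.
latitude 30.8125° N, longitude 105.5417° W.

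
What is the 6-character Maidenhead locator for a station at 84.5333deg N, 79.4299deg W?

FR04gm

Shift to the Maidenhead origin (180°W, 90°S): lon 100.5701, lat 174.5333.
Field (20°×10°, letters A–R): lon ⌊100.5701/20⌋ = 5 → F; lat ⌊174.5333/10⌋ = 17 → R.
Square (2°×1°, digits 0–9): lon ⌊0.5701/2⌋ = 0; lat ⌊4.5333/1⌋ = 4.
Subsquare (5′×2.5′, letters a–x): lon ⌊0.5701/0.0833333⌋ = 6 → g; lat ⌊0.5333/0.0416667⌋ = 12 → m.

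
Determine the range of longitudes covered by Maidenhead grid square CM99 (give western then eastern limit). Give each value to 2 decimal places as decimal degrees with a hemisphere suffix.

Field C=2, M=12: +2·20° lon, +12·10° lat → SW at lon -140°, lat 30°.
Square 9, 9: +9·2° lon, +9·1° lat → SW at lon -122°, lat 39°.
Cell spans 2° lon × 1° lat.
west 122.00° W, east 120.00° W.

122.00° W, 120.00° W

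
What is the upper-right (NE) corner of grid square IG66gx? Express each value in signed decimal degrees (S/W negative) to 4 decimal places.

-23.0000, -7.4167

Field I=8, G=6: +8·20° lon, +6·10° lat → SW at lon -20°, lat -30°.
Square 6, 6: +6·2° lon, +6·1° lat → SW at lon -8°, lat -24°.
Subsquare g=6, x=23: +6·0.0833333° lon, +23·0.0416667° lat → SW at lon -7.5°, lat -23.0417°.
Cell spans 0.0833333° lon × 0.0416667° lat. NE corner is SW corner plus one full cell.
latitude -23.0000, longitude -7.4167.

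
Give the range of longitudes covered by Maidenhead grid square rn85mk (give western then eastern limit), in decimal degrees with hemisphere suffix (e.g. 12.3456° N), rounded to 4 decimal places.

Field R=17, N=13: +17·20° lon, +13·10° lat → SW at lon 160°, lat 40°.
Square 8, 5: +8·2° lon, +5·1° lat → SW at lon 176°, lat 45°.
Subsquare m=12, k=10: +12·0.0833333° lon, +10·0.0416667° lat → SW at lon 177°, lat 45.4167°.
Cell spans 0.0833333° lon × 0.0416667° lat.
west 177.0000° E, east 177.0833° E.

177.0000° E, 177.0833° E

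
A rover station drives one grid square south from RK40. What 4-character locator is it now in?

RJ49

Latitude square 0; −1 → -1, wraps to 9, carry into field.
Latitude field K = 10; −1 → 9 = J.
The longitude characters are unchanged.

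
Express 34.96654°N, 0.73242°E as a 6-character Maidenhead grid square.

JM04ix

Add 180° to longitude and 90° to latitude: 180.7324, 124.9665.
Field: lon ⌊180.7324/20⌋ = 9 → J; lat ⌊124.9665/10⌋ = 12 → M.
Square: lon ⌊0.7324/2⌋ = 0; lat ⌊4.9665/1⌋ = 4.
Subsquare: lon ⌊0.7324/0.0833333⌋ = 8 → i; lat ⌊0.9665/0.0416667⌋ = 23 → x.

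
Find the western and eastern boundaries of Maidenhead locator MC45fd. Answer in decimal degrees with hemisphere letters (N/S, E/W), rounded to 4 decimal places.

Field M=12, C=2: +12·20° lon, +2·10° lat → SW at lon 60°, lat -70°.
Square 4, 5: +4·2° lon, +5·1° lat → SW at lon 68°, lat -65°.
Subsquare f=5, d=3: +5·0.0833333° lon, +3·0.0416667° lat → SW at lon 68.4167°, lat -64.875°.
Cell spans 0.0833333° lon × 0.0416667° lat.
west 68.4167° E, east 68.5000° E.

68.4167° E, 68.5000° E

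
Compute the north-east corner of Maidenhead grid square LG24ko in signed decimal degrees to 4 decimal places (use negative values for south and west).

-25.3750, 44.9167

Field L=11, G=6: +11·20° lon, +6·10° lat → SW at lon 40°, lat -30°.
Square 2, 4: +2·2° lon, +4·1° lat → SW at lon 44°, lat -26°.
Subsquare k=10, o=14: +10·0.0833333° lon, +14·0.0416667° lat → SW at lon 44.8333°, lat -25.4167°.
Cell spans 0.0833333° lon × 0.0416667° lat. NE corner is SW corner plus one full cell.
latitude -25.3750, longitude 44.9167.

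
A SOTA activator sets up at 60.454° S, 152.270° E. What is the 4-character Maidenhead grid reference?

QC69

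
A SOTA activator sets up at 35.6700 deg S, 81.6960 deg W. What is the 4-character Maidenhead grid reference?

EF94

Offset from 180°W / 90°S: lon 98.30°, lat 54.33°.
Field (20°×10°, letters A–R): 98.30/20 → 4 → E, 54.33/10 → 5 → F; chars EF.
Square (2°×1°, digits 0–9): 18.30/2 → 9, 4.33/1 → 4; chars 94.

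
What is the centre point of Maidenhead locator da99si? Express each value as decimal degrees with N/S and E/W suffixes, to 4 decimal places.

Field D=3, A=0: +3·20° lon, +0·10° lat → SW at lon -120°, lat -90°.
Square 9, 9: +9·2° lon, +9·1° lat → SW at lon -102°, lat -81°.
Subsquare s=18, i=8: +18·0.0833333° lon, +8·0.0416667° lat → SW at lon -100.5°, lat -80.6667°.
Cell spans 0.0833333° lon × 0.0416667° lat. Centre is SW corner plus half of each.
latitude 80.6458° S, longitude 100.4583° W.

80.6458° S, 100.4583° W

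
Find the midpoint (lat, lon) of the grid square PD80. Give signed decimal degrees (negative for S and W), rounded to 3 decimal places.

-59.500, 137.000

Field P=15, D=3: +15·20° lon, +3·10° lat → SW at lon 120°, lat -60°.
Square 8, 0: +8·2° lon, +0·1° lat → SW at lon 136°, lat -60°.
Cell spans 2° lon × 1° lat. Centre is SW corner plus half of each.
latitude -59.500, longitude 137.000.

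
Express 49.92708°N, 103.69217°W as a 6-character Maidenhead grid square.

DN89dw

Offset from 180°W / 90°S: lon 76.3078°, lat 139.9271°.
Field: lon ⌊76.3078/20⌋ = 3 → D; lat ⌊139.9271/10⌋ = 13 → N.
Square: lon ⌊16.3078/2⌋ = 8; lat ⌊9.9271/1⌋ = 9.
Subsquare: lon ⌊0.3078/0.0833333⌋ = 3 → d; lat ⌊0.9271/0.0416667⌋ = 22 → w.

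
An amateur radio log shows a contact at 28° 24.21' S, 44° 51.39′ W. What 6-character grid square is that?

Add 180° to longitude and 90° to latitude: 135.1435, 61.5965.
Field: lon ⌊135.1435/20⌋ = 6 → G; lat ⌊61.5965/10⌋ = 6 → G.
Square: lon ⌊15.1435/2⌋ = 7; lat ⌊1.5965/1⌋ = 1.
Subsquare: lon ⌊1.1435/0.0833333⌋ = 13 → n; lat ⌊0.5965/0.0416667⌋ = 14 → o.

GG71no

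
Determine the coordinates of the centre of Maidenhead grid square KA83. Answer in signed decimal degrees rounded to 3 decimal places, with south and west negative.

-86.500, 37.000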